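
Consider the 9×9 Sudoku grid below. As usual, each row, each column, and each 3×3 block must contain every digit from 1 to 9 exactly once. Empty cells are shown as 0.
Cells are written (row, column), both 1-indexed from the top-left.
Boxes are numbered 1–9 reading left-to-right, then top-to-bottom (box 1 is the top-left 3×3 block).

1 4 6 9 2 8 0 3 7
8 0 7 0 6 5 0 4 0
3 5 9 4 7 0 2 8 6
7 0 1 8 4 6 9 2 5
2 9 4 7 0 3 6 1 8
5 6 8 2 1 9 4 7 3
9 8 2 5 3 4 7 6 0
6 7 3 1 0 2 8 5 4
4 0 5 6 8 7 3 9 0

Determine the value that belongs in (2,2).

Row 2 already contains {4, 5, 6, 7, 8}.
Column 2 already contains {4, 5, 6, 7, 8, 9}.
Its 3×3 block (box 1) already contains {1, 3, 4, 5, 6, 7, 8, 9}.
The only value from 1–9 not eliminated is 2, so (2,2) = 2.

2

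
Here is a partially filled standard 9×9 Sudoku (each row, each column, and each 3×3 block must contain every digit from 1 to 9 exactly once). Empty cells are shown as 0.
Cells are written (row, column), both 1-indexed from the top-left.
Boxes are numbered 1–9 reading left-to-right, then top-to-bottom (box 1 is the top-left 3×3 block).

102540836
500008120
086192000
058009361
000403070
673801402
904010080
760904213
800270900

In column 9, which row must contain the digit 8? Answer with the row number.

Consider where 8 can go in column 9.
(2,9) is out (row 2 already has a 8).
(3,9) is out (row 3 already has a 8).
(7,9) is out (row 7 already has a 8).
(9,9) is out (row 9 already has a 8).
So the only cell in column 9 that can hold 8 is (5,9).
That is row 5.

5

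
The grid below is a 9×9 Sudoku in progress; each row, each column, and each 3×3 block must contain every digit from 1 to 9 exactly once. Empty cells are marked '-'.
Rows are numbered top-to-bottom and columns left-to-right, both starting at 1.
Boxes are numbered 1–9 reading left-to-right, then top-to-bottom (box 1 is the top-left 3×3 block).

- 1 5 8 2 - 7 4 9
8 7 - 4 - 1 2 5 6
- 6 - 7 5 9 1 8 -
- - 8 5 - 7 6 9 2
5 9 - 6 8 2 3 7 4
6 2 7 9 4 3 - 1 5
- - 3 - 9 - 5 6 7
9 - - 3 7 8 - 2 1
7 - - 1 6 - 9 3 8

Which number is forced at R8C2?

5

Cell R8C2 itself could take any of {4, 5} by direct elimination.
Consider where 5 can go in row 8.
R8C3 is out (column 3 already has a 5).
R8C7 is out (column 7 already has a 5).
So the only cell in row 8 that can hold 5 is R8C2.
Therefore R8C2 = 5.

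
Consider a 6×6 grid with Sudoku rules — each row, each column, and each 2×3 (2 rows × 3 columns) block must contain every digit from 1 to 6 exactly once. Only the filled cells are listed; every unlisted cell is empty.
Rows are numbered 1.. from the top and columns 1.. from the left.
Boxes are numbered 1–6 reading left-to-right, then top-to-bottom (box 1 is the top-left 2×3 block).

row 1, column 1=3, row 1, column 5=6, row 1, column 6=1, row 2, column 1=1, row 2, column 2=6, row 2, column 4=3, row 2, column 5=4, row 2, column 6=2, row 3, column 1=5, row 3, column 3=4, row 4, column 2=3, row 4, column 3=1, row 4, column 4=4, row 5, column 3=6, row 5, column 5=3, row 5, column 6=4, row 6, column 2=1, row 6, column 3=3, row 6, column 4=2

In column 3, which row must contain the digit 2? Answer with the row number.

1

Consider where 2 can go in column 3.
row 2, column 3 is out (row 2 already has a 2).
So the only cell in column 3 that can hold 2 is row 1, column 3.
That is row 1.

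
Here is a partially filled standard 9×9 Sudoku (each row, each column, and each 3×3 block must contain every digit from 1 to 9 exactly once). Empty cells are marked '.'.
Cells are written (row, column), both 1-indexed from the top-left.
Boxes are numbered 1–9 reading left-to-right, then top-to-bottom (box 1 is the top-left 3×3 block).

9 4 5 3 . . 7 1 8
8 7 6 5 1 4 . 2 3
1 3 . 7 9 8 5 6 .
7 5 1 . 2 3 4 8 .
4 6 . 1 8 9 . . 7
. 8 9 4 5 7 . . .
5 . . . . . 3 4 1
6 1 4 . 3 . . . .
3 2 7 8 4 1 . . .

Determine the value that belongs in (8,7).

8

Cell (8,7) itself could take any of {2, 8, 9} by direct elimination.
Consider where 8 can go in box 9.
(8,8) is out (column 8 already has a 8).
(8,9) is out (column 9 already has a 8).
(9,7) is out (row 9 already has a 8).
(9,8) is out (row 9 already has a 8).
(9,9) is out (row 9 already has a 8).
So the only cell in box 9 that can hold 8 is (8,7).
Therefore (8,7) = 8.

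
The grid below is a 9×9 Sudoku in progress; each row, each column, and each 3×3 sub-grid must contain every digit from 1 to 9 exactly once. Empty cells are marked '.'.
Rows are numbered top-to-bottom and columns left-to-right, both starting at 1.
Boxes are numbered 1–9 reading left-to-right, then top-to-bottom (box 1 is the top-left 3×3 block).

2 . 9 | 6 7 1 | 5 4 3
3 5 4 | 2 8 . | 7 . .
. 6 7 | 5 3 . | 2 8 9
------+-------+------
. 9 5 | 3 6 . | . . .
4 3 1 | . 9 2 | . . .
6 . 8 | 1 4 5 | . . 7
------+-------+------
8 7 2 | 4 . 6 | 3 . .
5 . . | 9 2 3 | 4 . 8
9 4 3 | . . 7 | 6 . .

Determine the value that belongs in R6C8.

3

Cell R6C8 itself could take any of {2, 3, 9} by direct elimination.
Consider where 3 can go in row 6.
R6C2 is out (column 2 already has a 3).
R6C7 is out (column 7 already has a 3).
So the only cell in row 6 that can hold 3 is R6C8.
Therefore R6C8 = 3.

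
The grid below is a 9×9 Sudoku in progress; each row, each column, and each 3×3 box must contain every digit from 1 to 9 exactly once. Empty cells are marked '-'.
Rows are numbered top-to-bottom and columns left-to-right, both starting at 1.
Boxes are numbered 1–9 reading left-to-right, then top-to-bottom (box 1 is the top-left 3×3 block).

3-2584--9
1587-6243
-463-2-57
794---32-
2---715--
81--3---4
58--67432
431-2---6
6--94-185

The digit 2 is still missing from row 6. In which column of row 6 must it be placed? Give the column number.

Consider where 2 can go in row 6.
R6C3 is out (column 3 already has a 2).
R6C6 is out (column 6 already has a 2).
R6C7 is out (column 7 already has a 2).
R6C8 is out (column 8 already has a 2).
So the only cell in row 6 that can hold 2 is R6C4.
That is column 4.

4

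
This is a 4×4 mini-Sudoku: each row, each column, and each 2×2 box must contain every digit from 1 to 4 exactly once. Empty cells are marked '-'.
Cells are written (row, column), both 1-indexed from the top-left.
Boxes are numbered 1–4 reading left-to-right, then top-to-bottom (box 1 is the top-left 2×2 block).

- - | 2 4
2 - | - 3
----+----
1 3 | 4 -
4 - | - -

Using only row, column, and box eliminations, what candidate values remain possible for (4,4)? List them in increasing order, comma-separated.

Row 4 already contains {4}.
Column 4 already contains {3, 4}.
Its 2×2 block (box 4) already contains {4}.
Removing those from 1–4 leaves {1, 2} as the candidates for (4,4).

1,2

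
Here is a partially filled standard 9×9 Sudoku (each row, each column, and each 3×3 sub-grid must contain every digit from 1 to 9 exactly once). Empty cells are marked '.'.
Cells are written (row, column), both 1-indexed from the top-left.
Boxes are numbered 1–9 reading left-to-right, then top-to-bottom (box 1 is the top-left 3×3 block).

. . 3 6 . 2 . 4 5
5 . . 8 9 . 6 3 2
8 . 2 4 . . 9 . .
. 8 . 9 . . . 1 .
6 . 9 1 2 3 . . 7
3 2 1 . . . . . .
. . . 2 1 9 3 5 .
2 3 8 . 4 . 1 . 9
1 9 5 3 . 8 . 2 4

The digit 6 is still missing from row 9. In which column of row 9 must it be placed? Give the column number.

Consider where 6 can go in row 9.
(9,7) is out (column 7 already has a 6).
So the only cell in row 9 that can hold 6 is (9,5).
That is column 5.

5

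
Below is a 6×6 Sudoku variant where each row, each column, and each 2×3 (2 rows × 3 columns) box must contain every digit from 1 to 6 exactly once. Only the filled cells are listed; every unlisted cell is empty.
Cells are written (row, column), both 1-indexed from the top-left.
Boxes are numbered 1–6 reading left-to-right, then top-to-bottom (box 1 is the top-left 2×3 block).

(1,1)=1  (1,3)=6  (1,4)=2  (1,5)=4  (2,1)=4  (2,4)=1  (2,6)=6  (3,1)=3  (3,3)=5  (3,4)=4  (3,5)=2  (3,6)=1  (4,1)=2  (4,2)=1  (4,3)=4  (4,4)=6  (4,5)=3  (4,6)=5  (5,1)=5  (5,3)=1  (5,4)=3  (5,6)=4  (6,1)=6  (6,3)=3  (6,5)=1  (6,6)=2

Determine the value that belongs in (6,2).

4

Row 6 already contains {1, 2, 3, 6}.
Column 2 already contains {1}.
Its 2×3 block (box 5) already contains {1, 3, 5, 6}.
The only value from 1–6 not eliminated is 4, so (6,2) = 4.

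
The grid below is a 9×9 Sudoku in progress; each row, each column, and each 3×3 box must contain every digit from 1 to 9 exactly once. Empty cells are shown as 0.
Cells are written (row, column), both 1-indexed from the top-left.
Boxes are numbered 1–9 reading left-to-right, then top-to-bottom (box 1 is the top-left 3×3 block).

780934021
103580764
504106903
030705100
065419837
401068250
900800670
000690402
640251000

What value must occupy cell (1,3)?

6

Row 1 already contains {1, 2, 3, 4, 7, 8, 9}.
Column 3 already contains {1, 3, 4, 5}.
Its 3×3 block (box 1) already contains {1, 3, 4, 5, 7, 8}.
The only value from 1–9 not eliminated is 6, so (1,3) = 6.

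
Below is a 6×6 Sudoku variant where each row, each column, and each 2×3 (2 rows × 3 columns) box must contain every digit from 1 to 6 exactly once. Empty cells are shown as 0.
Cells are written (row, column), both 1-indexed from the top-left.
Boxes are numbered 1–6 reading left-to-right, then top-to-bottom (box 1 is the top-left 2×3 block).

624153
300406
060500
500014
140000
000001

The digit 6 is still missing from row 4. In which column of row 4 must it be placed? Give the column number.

Consider where 6 can go in row 4.
(4,2) is out (column 2 already has a 6).
(4,3) is out (box 3 already has a 6).
So the only cell in row 4 that can hold 6 is (4,4).
That is column 4.

4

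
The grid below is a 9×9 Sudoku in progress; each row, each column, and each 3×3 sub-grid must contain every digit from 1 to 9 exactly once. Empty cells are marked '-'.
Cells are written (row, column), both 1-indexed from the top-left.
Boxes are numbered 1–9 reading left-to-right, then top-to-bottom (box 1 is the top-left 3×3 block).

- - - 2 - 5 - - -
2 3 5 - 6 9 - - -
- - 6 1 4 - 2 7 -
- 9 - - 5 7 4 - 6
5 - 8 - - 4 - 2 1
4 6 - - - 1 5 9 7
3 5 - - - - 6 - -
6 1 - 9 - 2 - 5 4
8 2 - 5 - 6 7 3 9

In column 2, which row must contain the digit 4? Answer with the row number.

Consider where 4 can go in column 2.
(3,2) is out (row 3 already has a 4).
(5,2) is out (row 5 already has a 4).
So the only cell in column 2 that can hold 4 is (1,2).
That is row 1.

1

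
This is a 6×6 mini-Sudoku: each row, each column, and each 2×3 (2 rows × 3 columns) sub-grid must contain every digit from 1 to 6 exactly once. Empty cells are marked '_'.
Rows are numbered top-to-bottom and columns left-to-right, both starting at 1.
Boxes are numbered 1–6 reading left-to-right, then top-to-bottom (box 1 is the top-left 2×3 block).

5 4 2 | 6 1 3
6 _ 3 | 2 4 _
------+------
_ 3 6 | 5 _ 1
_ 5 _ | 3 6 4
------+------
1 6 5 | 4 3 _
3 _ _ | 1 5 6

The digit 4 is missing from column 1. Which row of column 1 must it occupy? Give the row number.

3

Consider where 4 can go in column 1.
r4c1 is out (row 4 already has a 4).
So the only cell in column 1 that can hold 4 is r3c1.
That is row 3.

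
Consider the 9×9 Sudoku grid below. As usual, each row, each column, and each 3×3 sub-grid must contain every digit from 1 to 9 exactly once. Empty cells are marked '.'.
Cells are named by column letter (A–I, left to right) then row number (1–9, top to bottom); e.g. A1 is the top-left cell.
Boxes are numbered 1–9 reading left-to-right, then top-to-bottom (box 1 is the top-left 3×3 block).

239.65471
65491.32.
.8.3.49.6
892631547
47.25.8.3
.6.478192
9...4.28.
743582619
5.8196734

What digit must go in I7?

5

Row 7 already contains {2, 4, 8, 9}.
Column I already contains {1, 2, 3, 4, 6, 7, 9}.
Its 3×3 block (box 9) already contains {1, 2, 3, 4, 6, 7, 8, 9}.
The only value from 1–9 not eliminated is 5, so I7 = 5.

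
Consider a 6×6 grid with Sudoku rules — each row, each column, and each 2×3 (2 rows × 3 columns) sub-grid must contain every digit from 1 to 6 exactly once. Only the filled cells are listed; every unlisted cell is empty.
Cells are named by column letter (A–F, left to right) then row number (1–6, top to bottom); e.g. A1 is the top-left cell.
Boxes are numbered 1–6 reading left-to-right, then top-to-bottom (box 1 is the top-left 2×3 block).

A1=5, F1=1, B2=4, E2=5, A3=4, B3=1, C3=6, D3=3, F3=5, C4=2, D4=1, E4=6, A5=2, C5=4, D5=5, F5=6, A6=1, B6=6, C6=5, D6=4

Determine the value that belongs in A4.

Row 4 already contains {1, 2, 6}.
Column A already contains {1, 2, 4, 5}.
Its 2×3 block (box 3) already contains {1, 2, 4, 6}.
The only value from 1–6 not eliminated is 3, so A4 = 3.

3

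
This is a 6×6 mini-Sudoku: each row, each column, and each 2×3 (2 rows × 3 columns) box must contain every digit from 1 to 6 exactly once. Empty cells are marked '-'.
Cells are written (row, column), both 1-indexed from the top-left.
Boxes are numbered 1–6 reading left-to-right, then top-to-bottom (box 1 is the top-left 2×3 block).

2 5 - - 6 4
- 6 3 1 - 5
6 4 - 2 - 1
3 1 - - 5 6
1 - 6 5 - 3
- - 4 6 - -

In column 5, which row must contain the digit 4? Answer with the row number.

Consider where 4 can go in column 5.
(2,5) is out (box 2 already has a 4).
(3,5) is out (row 3 already has a 4).
(6,5) is out (row 6 already has a 4).
So the only cell in column 5 that can hold 4 is (5,5).
That is row 5.

5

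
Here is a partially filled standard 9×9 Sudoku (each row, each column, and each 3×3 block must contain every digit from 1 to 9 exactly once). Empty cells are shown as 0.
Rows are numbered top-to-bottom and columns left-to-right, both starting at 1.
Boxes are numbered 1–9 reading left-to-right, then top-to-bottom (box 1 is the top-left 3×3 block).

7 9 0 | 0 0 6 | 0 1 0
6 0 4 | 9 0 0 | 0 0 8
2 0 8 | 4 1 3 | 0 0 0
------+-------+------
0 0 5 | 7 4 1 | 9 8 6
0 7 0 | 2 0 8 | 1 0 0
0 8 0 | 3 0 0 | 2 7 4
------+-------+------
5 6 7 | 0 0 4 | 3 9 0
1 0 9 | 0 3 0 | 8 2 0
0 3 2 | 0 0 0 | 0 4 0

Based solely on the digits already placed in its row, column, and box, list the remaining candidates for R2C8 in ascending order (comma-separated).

3,5

Row 2 already contains {4, 6, 8, 9}.
Column 8 already contains {1, 2, 4, 7, 8, 9}.
Its 3×3 block (box 3) already contains {1, 8}.
Removing those from 1–9 leaves {3, 5} as the candidates for R2C8.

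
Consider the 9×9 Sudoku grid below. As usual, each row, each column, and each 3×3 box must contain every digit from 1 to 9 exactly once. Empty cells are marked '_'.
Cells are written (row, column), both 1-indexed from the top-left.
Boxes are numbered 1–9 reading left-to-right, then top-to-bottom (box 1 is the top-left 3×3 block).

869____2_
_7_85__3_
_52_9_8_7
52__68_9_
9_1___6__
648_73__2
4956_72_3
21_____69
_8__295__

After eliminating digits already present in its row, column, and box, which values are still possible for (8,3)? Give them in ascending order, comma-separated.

3,7

Row 8 already contains {1, 2, 6, 9}.
Column 3 already contains {1, 2, 5, 8, 9}.
Its 3×3 block (box 7) already contains {1, 2, 4, 5, 8, 9}.
Removing those from 1–9 leaves {3, 7} as the candidates for (8,3).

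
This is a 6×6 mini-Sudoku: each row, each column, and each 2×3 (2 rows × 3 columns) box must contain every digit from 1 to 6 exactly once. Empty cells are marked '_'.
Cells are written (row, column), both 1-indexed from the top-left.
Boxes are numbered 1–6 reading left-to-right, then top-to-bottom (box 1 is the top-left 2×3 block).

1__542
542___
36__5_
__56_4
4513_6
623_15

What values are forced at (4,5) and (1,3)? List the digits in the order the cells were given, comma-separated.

3,6

For (4,5):
  Consider where 3 can go in box 4.
  (3,4) is out (row 3 already has a 3).
  (3,6) is out (row 3 already has a 3).
  So the only cell in box 4 that can hold 3 is (4,5).
  So (4,5) = 3.
For (1,3):
  Row 1 already contains {1, 2, 4, 5}.
  Column 3 already contains {1, 2, 3, 5}.
  Its 2×3 block (box 1) already contains {1, 2, 4, 5}.
  The only value from 1–6 not eliminated is 6, so (1,3) = 6.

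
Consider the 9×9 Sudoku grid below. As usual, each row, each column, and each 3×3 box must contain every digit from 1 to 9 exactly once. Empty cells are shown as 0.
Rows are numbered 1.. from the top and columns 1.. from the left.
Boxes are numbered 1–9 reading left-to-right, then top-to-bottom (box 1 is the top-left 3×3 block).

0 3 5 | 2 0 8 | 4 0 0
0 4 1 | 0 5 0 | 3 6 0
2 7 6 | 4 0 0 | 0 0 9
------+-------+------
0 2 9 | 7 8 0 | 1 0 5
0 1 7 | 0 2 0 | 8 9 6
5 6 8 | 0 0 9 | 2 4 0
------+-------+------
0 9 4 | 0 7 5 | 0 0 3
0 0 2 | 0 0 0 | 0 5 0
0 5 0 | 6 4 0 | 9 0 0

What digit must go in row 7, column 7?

Row 7 already contains {3, 4, 5, 7, 9}.
Column 7 already contains {1, 2, 3, 4, 8, 9}.
Its 3×3 block (box 9) already contains {3, 5, 9}.
The only value from 1–9 not eliminated is 6, so row 7, column 7 = 6.

6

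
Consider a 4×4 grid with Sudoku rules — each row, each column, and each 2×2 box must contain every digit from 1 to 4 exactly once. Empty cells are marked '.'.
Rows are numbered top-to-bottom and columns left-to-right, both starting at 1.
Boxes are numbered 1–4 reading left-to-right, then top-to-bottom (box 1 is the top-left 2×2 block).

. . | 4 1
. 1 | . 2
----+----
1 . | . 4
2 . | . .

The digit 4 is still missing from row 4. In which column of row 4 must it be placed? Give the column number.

Consider where 4 can go in row 4.
r4c3 is out (column 3 already has a 4).
r4c4 is out (column 4 already has a 4).
So the only cell in row 4 that can hold 4 is r4c2.
That is column 2.

2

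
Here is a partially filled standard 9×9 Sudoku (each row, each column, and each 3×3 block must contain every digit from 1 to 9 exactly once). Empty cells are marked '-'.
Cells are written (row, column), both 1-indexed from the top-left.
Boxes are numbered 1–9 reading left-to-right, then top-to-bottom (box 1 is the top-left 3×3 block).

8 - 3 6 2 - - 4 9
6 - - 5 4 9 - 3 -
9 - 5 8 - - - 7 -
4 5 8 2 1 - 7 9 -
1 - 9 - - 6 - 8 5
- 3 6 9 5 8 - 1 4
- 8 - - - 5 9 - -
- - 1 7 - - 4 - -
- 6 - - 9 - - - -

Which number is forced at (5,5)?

Cell (5,5) itself could take any of {3, 7} by direct elimination.
Consider where 7 can go in column 5.
(3,5) is out (row 3 already has a 7).
(7,5) is out (box 8 already has a 7).
(8,5) is out (row 8 already has a 7).
So the only cell in column 5 that can hold 7 is (5,5).
Therefore (5,5) = 7.

7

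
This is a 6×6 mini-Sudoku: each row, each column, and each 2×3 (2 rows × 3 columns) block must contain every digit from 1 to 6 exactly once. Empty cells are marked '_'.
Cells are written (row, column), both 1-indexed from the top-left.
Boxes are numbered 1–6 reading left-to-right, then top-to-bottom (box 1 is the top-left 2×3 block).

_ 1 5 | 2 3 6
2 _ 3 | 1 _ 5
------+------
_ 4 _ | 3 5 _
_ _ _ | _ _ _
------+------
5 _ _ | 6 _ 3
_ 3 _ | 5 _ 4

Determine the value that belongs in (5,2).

2

Row 5 already contains {3, 5, 6}.
Column 2 already contains {1, 3, 4}.
Its 2×3 block (box 5) already contains {3, 5}.
The only value from 1–6 not eliminated is 2, so (5,2) = 2.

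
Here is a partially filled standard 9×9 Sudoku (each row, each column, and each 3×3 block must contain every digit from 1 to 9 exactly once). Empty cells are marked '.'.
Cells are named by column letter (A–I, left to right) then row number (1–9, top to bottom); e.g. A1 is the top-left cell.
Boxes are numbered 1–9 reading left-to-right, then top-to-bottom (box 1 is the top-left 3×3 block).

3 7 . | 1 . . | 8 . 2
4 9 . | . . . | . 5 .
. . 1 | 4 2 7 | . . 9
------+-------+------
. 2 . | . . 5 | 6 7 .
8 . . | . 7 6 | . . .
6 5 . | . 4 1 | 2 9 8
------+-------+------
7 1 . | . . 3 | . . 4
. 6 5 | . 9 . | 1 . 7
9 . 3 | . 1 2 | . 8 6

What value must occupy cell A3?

Row 3 already contains {1, 2, 4, 7, 9}.
Column A already contains {3, 4, 6, 7, 8, 9}.
Its 3×3 block (box 1) already contains {1, 3, 4, 7, 9}.
The only value from 1–9 not eliminated is 5, so A3 = 5.

5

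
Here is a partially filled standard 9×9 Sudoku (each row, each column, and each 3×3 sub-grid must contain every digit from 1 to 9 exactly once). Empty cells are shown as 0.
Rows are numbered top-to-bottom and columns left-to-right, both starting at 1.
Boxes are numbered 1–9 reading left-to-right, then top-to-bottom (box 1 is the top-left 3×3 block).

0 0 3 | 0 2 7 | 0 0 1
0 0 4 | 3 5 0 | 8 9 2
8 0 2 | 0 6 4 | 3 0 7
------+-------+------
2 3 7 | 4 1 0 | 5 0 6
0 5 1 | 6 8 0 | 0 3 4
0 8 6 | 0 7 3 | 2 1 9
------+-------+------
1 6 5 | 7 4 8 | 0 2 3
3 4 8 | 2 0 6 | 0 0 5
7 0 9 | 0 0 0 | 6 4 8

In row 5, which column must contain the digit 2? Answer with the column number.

Consider where 2 can go in row 5.
r5c1 is out (column 1 already has a 2).
r5c7 is out (column 7 already has a 2).
So the only cell in row 5 that can hold 2 is r5c6.
That is column 6.

6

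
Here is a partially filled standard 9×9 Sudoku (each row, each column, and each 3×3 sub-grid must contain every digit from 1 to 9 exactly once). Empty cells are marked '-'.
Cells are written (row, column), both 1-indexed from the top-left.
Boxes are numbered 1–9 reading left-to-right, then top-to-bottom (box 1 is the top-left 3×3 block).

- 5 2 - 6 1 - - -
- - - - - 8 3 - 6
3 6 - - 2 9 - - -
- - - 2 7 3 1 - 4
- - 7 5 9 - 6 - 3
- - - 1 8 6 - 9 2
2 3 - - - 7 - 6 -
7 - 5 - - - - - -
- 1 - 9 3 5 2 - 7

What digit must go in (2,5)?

5

Cell (2,5) itself could take any of {4, 5} by direct elimination.
Consider where 5 can go in box 2.
(1,4) is out (row 1 already has a 5).
(2,4) is out (column 4 already has a 5).
(3,4) is out (column 4 already has a 5).
So the only cell in box 2 that can hold 5 is (2,5).
Therefore (2,5) = 5.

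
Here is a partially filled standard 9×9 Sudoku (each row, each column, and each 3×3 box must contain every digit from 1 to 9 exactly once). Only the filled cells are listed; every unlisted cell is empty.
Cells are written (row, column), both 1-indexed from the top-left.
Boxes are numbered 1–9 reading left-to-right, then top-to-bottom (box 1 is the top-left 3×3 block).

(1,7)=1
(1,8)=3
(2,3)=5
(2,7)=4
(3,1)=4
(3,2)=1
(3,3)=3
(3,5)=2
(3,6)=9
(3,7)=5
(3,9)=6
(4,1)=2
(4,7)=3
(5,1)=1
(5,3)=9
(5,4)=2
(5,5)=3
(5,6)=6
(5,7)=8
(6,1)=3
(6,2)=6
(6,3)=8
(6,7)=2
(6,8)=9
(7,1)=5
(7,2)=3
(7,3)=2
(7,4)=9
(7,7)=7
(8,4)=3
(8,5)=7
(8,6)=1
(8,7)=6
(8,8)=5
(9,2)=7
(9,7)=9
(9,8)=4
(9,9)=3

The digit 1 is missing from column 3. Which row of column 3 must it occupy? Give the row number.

9

Consider where 1 can go in column 3.
(1,3) is out (row 1 already has a 1).
(4,3) is out (box 4 already has a 1).
(8,3) is out (row 8 already has a 1).
So the only cell in column 3 that can hold 1 is (9,3).
That is row 9.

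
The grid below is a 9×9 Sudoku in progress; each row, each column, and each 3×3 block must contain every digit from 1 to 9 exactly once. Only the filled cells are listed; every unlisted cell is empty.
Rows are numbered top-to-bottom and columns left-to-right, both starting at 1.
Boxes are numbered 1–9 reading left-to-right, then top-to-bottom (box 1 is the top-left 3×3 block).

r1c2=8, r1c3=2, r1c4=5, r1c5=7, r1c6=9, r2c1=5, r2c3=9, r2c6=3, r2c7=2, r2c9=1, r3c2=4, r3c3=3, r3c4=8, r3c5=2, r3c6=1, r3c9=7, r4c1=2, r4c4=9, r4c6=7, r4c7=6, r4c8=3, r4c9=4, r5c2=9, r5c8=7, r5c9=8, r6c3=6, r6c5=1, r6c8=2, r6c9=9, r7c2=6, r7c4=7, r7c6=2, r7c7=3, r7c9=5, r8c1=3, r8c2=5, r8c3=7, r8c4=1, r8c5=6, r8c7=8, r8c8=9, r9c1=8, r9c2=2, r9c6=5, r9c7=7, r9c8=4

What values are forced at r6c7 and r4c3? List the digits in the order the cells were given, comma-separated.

For r6c7:
  Row 6 already contains {1, 2, 6, 9}.
  Column 7 already contains {2, 3, 6, 7, 8}.
  Its 3×3 block (box 6) already contains {2, 3, 4, 6, 7, 8, 9}.
  The only value from 1–9 not eliminated is 5, so r6c7 = 5.
For r4c3:
  Consider where 8 can go in box 4.
  r4c2 is out (column 2 already has a 8).
  r5c1 is out (row 5 already has a 8).
  r5c3 is out (row 5 already has a 8).
  r6c1 is out (column 1 already has a 8).
  r6c2 is out (column 2 already has a 8).
  So the only cell in box 4 that can hold 8 is r4c3.
  So r4c3 = 8.

5,8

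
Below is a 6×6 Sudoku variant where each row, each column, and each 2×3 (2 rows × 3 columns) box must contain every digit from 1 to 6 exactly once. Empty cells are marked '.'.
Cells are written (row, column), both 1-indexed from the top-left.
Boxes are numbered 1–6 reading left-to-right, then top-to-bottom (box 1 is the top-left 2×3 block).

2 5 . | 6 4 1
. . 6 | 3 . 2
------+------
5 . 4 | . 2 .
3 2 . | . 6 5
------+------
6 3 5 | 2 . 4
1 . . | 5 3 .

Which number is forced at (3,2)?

Cell (3,2) itself could take any of {1, 6} by direct elimination.
Consider where 6 can go in row 3.
(3,4) is out (column 4 already has a 6).
(3,6) is out (box 4 already has a 6).
So the only cell in row 3 that can hold 6 is (3,2).
Therefore (3,2) = 6.

6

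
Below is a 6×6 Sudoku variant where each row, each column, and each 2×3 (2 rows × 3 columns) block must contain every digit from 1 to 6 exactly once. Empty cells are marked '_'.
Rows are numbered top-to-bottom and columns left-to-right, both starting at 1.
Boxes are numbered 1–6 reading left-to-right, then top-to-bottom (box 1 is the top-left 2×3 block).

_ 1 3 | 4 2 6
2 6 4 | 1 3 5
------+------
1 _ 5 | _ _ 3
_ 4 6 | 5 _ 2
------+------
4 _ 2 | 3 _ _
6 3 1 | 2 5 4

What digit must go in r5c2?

5

Row 5 already contains {2, 3, 4}.
Column 2 already contains {1, 3, 4, 6}.
Its 2×3 block (box 5) already contains {1, 2, 3, 4, 6}.
The only value from 1–6 not eliminated is 5, so r5c2 = 5.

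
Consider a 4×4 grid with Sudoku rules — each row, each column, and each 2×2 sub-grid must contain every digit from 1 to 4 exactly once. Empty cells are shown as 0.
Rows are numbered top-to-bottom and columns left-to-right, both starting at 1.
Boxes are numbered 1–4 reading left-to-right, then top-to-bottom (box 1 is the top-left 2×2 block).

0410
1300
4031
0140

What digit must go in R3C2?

2

Row 3 already contains {1, 3, 4}.
Column 2 already contains {1, 3, 4}.
Its 2×2 block (box 3) already contains {1, 4}.
The only value from 1–4 not eliminated is 2, so R3C2 = 2.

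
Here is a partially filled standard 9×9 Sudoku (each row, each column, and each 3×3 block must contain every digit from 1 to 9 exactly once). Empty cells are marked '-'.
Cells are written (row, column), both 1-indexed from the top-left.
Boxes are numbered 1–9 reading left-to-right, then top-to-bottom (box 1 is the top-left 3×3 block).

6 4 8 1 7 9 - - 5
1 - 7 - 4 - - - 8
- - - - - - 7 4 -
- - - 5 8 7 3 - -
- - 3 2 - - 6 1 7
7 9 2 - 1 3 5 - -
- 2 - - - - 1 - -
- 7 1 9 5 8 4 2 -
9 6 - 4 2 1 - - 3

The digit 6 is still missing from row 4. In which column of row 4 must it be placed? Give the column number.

3

Consider where 6 can go in row 4.
(4,1) is out (column 1 already has a 6).
(4,2) is out (column 2 already has a 6).
(4,8) is out (box 6 already has a 6).
(4,9) is out (box 6 already has a 6).
So the only cell in row 4 that can hold 6 is (4,3).
That is column 3.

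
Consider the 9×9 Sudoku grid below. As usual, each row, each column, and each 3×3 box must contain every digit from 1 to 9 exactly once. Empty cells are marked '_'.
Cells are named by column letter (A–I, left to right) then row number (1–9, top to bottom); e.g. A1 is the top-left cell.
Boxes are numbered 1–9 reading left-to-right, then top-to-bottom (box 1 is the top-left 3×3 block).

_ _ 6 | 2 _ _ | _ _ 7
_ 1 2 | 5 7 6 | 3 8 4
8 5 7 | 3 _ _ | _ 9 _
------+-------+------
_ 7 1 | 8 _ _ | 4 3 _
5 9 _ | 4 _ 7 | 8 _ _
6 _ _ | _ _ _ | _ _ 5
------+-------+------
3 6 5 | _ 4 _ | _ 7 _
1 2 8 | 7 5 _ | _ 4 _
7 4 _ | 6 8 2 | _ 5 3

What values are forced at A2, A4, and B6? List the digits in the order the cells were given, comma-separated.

For A2:
  Row 2 already contains {1, 2, 3, 4, 5, 6, 7, 8}.
  Column A already contains {1, 3, 5, 6, 7, 8}.
  Its 3×3 block (box 1) already contains {1, 2, 5, 6, 7, 8}.
  The only value from 1–9 not eliminated is 9, so A2 = 9.
For A4:
  Row 4 already contains {1, 3, 4, 7, 8}.
  Column A already contains {1, 3, 5, 6, 7, 8}.
  Its 3×3 block (box 4) already contains {1, 5, 6, 7, 9}.
  The only value from 1–9 not eliminated is 2, so A4 = 2.
For B6:
  Consider where 8 can go in box 4.
  A4 is out (row 4 already has a 8).
  C5 is out (row 5 already has a 8).
  C6 is out (column C already has a 8).
  So the only cell in box 4 that can hold 8 is B6.
  So B6 = 8.

9,2,8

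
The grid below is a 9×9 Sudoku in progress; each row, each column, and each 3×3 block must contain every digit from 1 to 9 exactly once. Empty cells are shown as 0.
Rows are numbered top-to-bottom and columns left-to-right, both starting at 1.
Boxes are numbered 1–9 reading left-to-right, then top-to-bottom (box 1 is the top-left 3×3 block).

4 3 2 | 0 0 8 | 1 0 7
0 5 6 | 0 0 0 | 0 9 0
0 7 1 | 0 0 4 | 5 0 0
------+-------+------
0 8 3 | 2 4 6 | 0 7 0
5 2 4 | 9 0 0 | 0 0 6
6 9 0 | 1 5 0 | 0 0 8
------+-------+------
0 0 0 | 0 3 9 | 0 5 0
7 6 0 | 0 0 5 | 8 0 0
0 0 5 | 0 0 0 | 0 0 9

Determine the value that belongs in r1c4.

Cell r1c4 itself could take any of {5, 6} by direct elimination.
Consider where 5 can go in row 1.
r1c5 is out (column 5 already has a 5).
r1c8 is out (column 8 already has a 5).
So the only cell in row 1 that can hold 5 is r1c4.
Therefore r1c4 = 5.

5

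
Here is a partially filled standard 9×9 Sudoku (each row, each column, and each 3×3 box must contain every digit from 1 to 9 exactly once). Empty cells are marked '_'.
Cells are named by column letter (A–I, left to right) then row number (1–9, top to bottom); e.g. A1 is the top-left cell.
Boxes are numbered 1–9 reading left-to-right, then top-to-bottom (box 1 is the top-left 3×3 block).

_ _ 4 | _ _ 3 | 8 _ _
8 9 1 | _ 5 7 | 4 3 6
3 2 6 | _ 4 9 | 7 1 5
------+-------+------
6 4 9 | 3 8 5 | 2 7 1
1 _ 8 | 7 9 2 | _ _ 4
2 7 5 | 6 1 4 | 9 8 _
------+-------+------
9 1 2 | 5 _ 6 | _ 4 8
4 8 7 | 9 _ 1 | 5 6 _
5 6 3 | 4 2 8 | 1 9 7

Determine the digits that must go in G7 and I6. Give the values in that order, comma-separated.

For G7:
  Row 7 already contains {1, 2, 4, 5, 6, 8, 9}.
  Column G already contains {1, 2, 4, 5, 7, 8, 9}.
  Its 3×3 block (box 9) already contains {1, 4, 5, 6, 7, 8, 9}.
  The only value from 1–9 not eliminated is 3, so G7 = 3.
For I6:
  Row 6 already contains {1, 2, 4, 5, 6, 7, 8, 9}.
  Column I already contains {1, 4, 5, 6, 7, 8}.
  Its 3×3 block (box 6) already contains {1, 2, 4, 7, 8, 9}.
  The only value from 1–9 not eliminated is 3, so I6 = 3.

3,3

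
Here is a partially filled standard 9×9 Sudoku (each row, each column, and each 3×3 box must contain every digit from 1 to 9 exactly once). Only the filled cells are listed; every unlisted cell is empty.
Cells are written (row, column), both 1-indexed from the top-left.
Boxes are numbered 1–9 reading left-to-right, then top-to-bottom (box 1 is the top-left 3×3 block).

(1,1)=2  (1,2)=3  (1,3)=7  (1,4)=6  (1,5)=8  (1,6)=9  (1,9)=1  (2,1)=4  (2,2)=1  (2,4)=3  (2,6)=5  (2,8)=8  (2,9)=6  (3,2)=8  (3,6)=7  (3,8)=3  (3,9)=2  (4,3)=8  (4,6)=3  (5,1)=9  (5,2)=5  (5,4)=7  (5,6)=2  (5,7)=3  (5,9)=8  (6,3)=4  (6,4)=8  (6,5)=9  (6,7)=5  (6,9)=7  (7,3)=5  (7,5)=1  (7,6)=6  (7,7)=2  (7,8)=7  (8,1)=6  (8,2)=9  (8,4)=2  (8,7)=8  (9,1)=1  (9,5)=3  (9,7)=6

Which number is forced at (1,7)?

Row 1 already contains {1, 2, 3, 6, 7, 8, 9}.
Column 7 already contains {2, 3, 5, 6, 8}.
Its 3×3 block (box 3) already contains {1, 2, 3, 6, 8}.
The only value from 1–9 not eliminated is 4, so (1,7) = 4.

4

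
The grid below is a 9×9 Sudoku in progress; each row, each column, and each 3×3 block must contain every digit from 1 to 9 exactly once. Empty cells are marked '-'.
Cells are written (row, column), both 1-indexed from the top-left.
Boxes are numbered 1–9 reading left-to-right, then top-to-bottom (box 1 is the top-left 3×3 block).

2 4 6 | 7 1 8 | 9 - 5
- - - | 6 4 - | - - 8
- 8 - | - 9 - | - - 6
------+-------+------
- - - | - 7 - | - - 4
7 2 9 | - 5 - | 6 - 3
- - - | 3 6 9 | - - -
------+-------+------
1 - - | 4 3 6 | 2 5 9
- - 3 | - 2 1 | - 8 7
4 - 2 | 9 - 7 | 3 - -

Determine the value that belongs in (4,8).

9

Cell (4,8) itself could take any of {1, 2, 9} by direct elimination.
Consider where 9 can go in row 4.
(4,1) is out (box 4 already has a 9). (4,2) is out (box 4 already has a 9). (4,3) is out (column 3 already has a 9). (4,4) is out (column 4 already has a 9). The remaining empty cells in row 4 are similarly blocked.
So the only cell in row 4 that can hold 9 is (4,8).
Therefore (4,8) = 9.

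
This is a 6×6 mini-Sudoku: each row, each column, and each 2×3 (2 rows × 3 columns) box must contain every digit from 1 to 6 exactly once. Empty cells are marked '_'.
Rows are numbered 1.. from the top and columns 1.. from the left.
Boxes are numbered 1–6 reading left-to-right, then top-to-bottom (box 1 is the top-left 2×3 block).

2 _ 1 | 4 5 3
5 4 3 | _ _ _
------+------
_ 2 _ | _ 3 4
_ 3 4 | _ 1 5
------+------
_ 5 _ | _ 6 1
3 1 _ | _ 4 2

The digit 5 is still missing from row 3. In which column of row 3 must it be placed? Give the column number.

Consider where 5 can go in row 3.
row 3, column 1 is out (column 1 already has a 5).
row 3, column 4 is out (box 4 already has a 5).
So the only cell in row 3 that can hold 5 is row 3, column 3.
That is column 3.

3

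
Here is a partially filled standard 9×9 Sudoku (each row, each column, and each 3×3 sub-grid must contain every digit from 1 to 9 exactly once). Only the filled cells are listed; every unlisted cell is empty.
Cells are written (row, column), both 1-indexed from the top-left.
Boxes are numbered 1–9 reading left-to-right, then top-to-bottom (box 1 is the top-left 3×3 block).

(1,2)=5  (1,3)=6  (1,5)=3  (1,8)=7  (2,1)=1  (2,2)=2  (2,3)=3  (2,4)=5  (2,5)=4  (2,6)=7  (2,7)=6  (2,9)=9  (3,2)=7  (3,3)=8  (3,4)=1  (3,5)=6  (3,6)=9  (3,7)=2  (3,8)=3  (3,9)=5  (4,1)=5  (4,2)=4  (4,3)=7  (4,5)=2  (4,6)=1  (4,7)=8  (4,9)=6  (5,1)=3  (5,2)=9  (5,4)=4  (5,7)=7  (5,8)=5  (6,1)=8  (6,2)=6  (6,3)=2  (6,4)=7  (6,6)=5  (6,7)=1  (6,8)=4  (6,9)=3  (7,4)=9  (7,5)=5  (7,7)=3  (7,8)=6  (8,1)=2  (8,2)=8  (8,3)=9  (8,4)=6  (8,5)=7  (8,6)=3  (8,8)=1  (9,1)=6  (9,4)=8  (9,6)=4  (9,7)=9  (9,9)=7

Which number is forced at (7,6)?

Row 7 already contains {3, 5, 6, 9}.
Column 6 already contains {1, 3, 4, 5, 7, 9}.
Its 3×3 block (box 8) already contains {3, 4, 5, 6, 7, 8, 9}.
The only value from 1–9 not eliminated is 2, so (7,6) = 2.

2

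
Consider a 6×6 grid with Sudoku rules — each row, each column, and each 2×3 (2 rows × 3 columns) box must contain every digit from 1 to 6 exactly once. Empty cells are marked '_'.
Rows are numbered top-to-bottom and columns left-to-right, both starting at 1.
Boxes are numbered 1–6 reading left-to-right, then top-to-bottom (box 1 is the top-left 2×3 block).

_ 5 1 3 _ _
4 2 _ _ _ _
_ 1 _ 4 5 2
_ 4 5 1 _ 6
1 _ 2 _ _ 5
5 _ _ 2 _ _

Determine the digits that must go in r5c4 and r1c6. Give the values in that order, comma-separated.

6,4

For r5c4:
  Row 5 already contains {1, 2, 5}.
  Column 4 already contains {1, 2, 3, 4}.
  Its 2×3 block (box 6) already contains {2, 5}.
  The only value from 1–6 not eliminated is 6, so r5c4 = 6.
For r1c6:
  Row 1 already contains {1, 3, 5}.
  Column 6 already contains {2, 5, 6}.
  Its 2×3 block (box 2) already contains {3}.
  The only value from 1–6 not eliminated is 4, so r1c6 = 4.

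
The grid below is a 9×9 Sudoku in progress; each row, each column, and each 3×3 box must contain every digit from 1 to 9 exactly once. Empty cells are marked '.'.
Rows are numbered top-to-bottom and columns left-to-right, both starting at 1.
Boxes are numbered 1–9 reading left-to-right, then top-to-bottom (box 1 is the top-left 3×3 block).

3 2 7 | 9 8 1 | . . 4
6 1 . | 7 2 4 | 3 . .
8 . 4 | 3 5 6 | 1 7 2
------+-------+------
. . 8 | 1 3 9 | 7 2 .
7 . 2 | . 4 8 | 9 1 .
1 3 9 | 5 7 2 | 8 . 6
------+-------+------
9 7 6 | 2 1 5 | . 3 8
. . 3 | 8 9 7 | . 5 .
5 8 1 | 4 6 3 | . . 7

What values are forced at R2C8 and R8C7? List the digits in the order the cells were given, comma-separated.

For R2C8:
  Consider where 8 can go in box 3.
  R1C7 is out (row 1 already has a 8).
  R1C8 is out (row 1 already has a 8).
  R2C9 is out (column 9 already has a 8).
  So the only cell in box 3 that can hold 8 is R2C8.
  So R2C8 = 8.
For R8C7:
  Consider where 6 can go in box 9.
  R7C7 is out (row 7 already has a 6).
  R8C9 is out (column 9 already has a 6).
  R9C7 is out (row 9 already has a 6).
  R9C8 is out (row 9 already has a 6).
  So the only cell in box 9 that can hold 6 is R8C7.
  So R8C7 = 6.

8,6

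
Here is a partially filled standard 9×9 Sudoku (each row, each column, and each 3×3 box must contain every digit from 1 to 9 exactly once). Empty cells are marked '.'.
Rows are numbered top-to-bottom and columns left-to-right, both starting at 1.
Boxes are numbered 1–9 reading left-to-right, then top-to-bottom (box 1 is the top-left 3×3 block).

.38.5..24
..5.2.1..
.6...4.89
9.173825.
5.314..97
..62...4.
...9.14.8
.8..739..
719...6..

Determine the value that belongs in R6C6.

Cell R6C6 itself could take any of {5, 9} by direct elimination.
Consider where 5 can go in row 6.
R6C1 is out (column 1 already has a 5).
R6C2 is out (box 4 already has a 5).
R6C5 is out (column 5 already has a 5).
R6C7 is out (box 6 already has a 5).
R6C9 is out (box 6 already has a 5).
So the only cell in row 6 that can hold 5 is R6C6.
Therefore R6C6 = 5.

5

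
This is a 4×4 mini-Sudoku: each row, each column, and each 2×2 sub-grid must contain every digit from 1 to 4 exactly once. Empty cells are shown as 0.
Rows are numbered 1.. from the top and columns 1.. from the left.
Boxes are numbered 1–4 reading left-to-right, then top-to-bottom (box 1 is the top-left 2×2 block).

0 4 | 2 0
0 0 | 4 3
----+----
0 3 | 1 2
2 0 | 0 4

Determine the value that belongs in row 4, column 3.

Row 4 already contains {2, 4}.
Column 3 already contains {1, 2, 4}.
Its 2×2 block (box 4) already contains {1, 2, 4}.
The only value from 1–4 not eliminated is 3, so row 4, column 3 = 3.

3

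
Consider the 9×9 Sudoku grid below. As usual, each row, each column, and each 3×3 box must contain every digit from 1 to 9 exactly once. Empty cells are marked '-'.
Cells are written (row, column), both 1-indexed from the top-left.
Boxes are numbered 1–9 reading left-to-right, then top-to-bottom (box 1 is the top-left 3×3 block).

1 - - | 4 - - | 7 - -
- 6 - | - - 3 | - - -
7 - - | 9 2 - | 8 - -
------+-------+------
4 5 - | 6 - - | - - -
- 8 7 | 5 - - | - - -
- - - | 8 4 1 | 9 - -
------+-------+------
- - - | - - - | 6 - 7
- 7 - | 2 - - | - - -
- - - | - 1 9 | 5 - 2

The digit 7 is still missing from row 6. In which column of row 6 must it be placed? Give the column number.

8

Consider where 7 can go in row 6.
(6,1) is out (column 1 already has a 7).
(6,2) is out (column 2 already has a 7).
(6,3) is out (column 3 already has a 7).
(6,9) is out (column 9 already has a 7).
So the only cell in row 6 that can hold 7 is (6,8).
That is column 8.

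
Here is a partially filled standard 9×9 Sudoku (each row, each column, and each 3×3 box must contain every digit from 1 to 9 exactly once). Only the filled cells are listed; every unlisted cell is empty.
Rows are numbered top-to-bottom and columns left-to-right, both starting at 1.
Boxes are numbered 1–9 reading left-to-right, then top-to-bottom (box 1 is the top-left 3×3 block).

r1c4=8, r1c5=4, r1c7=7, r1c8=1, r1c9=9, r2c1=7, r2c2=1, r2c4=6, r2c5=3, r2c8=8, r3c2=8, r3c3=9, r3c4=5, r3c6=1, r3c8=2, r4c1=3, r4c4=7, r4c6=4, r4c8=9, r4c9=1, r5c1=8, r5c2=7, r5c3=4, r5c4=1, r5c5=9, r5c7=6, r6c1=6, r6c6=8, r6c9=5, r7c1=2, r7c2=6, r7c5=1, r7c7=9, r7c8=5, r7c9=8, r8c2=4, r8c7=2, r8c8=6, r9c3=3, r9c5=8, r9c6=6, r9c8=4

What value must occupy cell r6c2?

9

Cell r6c2 itself could take any of {2, 9} by direct elimination.
Consider where 9 can go in box 4.
r4c2 is out (row 4 already has a 9).
r4c3 is out (row 4 already has a 9).
r6c3 is out (column 3 already has a 9).
So the only cell in box 4 that can hold 9 is r6c2.
Therefore r6c2 = 9.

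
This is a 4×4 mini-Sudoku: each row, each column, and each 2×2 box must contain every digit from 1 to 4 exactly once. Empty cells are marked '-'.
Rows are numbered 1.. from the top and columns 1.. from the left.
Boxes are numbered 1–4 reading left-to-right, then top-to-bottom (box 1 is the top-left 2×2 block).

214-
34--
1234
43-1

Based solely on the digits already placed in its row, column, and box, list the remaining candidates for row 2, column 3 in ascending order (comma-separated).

Row 2 already contains {3, 4}.
Column 3 already contains {3, 4}.
Its 2×2 block (box 2) already contains {4}.
Removing those from 1–4 leaves {1, 2} as the candidates for row 2, column 3.

1,2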